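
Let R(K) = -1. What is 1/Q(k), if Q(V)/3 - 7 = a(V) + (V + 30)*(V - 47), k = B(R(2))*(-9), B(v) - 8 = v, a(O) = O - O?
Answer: 1/10911 ≈ 9.1651e-5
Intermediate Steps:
a(O) = 0
B(v) = 8 + v
k = -63 (k = (8 - 1)*(-9) = 7*(-9) = -63)
Q(V) = 21 + 3*(-47 + V)*(30 + V) (Q(V) = 21 + 3*(0 + (V + 30)*(V - 47)) = 21 + 3*(0 + (30 + V)*(-47 + V)) = 21 + 3*(0 + (-47 + V)*(30 + V)) = 21 + 3*((-47 + V)*(30 + V)) = 21 + 3*(-47 + V)*(30 + V))
1/Q(k) = 1/(-4209 - 51*(-63) + 3*(-63)**2) = 1/(-4209 + 3213 + 3*3969) = 1/(-4209 + 3213 + 11907) = 1/10911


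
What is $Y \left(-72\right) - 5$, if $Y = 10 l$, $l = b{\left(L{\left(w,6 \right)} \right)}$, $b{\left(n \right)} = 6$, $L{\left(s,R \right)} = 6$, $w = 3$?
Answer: $-4325$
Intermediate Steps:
$l = 6$
$Y = 60$ ($Y = 10 \cdot 6 = 60$)
$Y \left(-72\right) - 5 = 60 \left(-72\right) - 5 = -4320 - 5 = -4325$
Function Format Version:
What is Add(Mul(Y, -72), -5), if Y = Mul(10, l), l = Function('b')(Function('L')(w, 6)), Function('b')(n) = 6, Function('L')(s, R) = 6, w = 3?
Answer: -4325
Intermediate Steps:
l = 6
Y = 60 (Y = Mul(10, 6) = 60)
Add(Mul(Y, -72), -5) = Add(Mul(60, -72), -5) = Add(-4320, -5) = -4325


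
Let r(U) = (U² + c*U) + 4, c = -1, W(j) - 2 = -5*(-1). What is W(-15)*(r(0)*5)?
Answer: 140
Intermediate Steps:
W(j) = 7 (W(j) = 2 - 5*(-1) = 2 + 5 = 7)
r(U) = 4 + U² - U (r(U) = (U² - U) + 4 = 4 + U² - U)
W(-15)*(r(0)*5) = 7*((4 + 0² - 1*0)*5) = 7*((4 + 0 + 0)*5) = 7*(4*5) = 7*20 = 140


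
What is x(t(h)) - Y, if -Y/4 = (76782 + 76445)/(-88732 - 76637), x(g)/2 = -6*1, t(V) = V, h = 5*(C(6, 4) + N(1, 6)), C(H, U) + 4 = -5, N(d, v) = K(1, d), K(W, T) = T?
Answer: -2597336/165369 ≈ -15.706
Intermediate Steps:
N(d, v) = d
C(H, U) = -9 (C(H, U) = -4 - 5 = -9)
h = -40 (h = 5*(-9 + 1) = 5*(-8) = -40)
x(g) = -12 (x(g) = 2*(-6*1) = 2*(-6) = -12)
Y = 612908/165369 (Y = -4*(76782 + 76445)/(-88732 - 76637) = -612908/(-165369) = -612908*(-1)/165369 = -4*(-153227/165369) = 612908/165369 ≈ 3.7063)
x(t(h)) - Y = -12 - 1*612908/165369 = -12 - 612908/165369 = -2597336/165369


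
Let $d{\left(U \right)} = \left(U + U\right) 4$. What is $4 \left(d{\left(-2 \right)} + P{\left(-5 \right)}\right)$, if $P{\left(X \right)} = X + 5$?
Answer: $-64$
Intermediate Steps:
$P{\left(X \right)} = 5 + X$
$d{\left(U \right)} = 8 U$ ($d{\left(U \right)} = 2 U 4 = 8 U$)
$4 \left(d{\left(-2 \right)} + P{\left(-5 \right)}\right) = 4 \left(8 \left(-2\right) + \left(5 - 5\right)\right) = 4 \left(-16 + 0\right) = 4 \left(-16\right) = -64$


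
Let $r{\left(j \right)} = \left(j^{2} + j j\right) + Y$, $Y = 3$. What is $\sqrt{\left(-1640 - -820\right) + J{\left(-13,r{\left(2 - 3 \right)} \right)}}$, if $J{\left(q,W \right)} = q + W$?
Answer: $6 i \sqrt{23} \approx 28.775 i$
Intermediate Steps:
$r{\left(j \right)} = 3 + 2 j^{2}$ ($r{\left(j \right)} = \left(j^{2} + j j\right) + 3 = \left(j^{2} + j^{2}\right) + 3 = 2 j^{2} + 3 = 3 + 2 j^{2}$)
$J{\left(q,W \right)} = W + q$
$\sqrt{\left(-1640 - -820\right) + J{\left(-13,r{\left(2 - 3 \right)} \right)}} = \sqrt{\left(-1640 - -820\right) - \left(10 - 2 \left(2 - 3\right)^{2}\right)} = \sqrt{\left(-1640 + 820\right) - \left(10 - 2\right)} = \sqrt{-820 + \left(\left(3 + 2 \cdot 1\right) - 13\right)} = \sqrt{-820 + \left(\left(3 + 2\right) - 13\right)} = \sqrt{-820 + \left(5 - 13\right)} = \sqrt{-820 - 8} = \sqrt{-828} = 6 i \sqrt{23}$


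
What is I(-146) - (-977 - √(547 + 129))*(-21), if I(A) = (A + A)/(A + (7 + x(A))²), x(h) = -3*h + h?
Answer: -1879978357/89255 ≈ -21063.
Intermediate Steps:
x(h) = -2*h
I(A) = 2*A/(A + (7 - 2*A)²) (I(A) = (A + A)/(A + (7 - 2*A)²) = (2*A)/(A + (7 - 2*A)²) = 2*A/(A + (7 - 2*A)²))
I(-146) - (-977 - √(547 + 129))*(-21) = 2*(-146)/(-146 + (-7 + 2*(-146))²) - (-977 - √(547 + 129))*(-21) = 2*(-146)/(-146 + (-7 - 292)²) - (-977 - √676)*(-21) = 2*(-146)/(-146 + (-299)²) - (-977 - 1*26)*(-21) = 2*(-146)/(-146 + 89401) - (-977 - 26)*(-21) = 2*(-146)/89255 - (-1003)*(-21) = 2*(-146)*(1/89255) - 1*21063 = -292/89255 - 21063 = -1879978357/89255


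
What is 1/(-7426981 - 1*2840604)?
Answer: -1/10267585 ≈ -9.7394e-8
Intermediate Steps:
1/(-7426981 - 1*2840604) = 1/(-7426981 - 2840604) = 1/(-10267585) = -1/10267585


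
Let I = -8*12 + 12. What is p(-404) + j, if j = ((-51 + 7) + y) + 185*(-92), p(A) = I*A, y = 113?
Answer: 16985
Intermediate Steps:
I = -84 (I = -96 + 12 = -84)
p(A) = -84*A
j = -16951 (j = ((-51 + 7) + 113) + 185*(-92) = (-44 + 113) - 17020 = 69 - 17020 = -16951)
p(-404) + j = -84*(-404) - 16951 = 33936 - 16951 = 16985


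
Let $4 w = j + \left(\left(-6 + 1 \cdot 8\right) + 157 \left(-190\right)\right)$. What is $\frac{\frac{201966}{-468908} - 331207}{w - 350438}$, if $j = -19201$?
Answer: $\frac{155305813922}{170070704287} \approx 0.91318$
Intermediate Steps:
$w = - \frac{49029}{4}$ ($w = \frac{-19201 + \left(\left(-6 + 1 \cdot 8\right) + 157 \left(-190\right)\right)}{4} = \frac{-19201 + \left(\left(-6 + 8\right) - 29830\right)}{4} = \frac{-19201 + \left(2 - 29830\right)}{4} = \frac{-19201 - 29828}{4} = \frac{1}{4} \left(-49029\right) = - \frac{49029}{4} \approx -12257.0$)
$\frac{\frac{201966}{-468908} - 331207}{w - 350438} = \frac{\frac{201966}{-468908} - 331207}{- \frac{49029}{4} - 350438} = \frac{201966 \left(- \frac{1}{468908}\right) - 331207}{- \frac{1450781}{4}} = \left(- \frac{100983}{234454} - 331207\right) \left(- \frac{4}{1450781}\right) = \left(- \frac{77652906961}{234454}\right) \left(- \frac{4}{1450781}\right) = \frac{155305813922}{170070704287}$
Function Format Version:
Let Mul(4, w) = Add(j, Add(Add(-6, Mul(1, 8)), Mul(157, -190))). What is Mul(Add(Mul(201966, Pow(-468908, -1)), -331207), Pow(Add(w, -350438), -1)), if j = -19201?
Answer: Rational(155305813922, 170070704287) ≈ 0.91318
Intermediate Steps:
w = Rational(-49029, 4) (w = Mul(Rational(1, 4), Add(-19201, Add(Add(-6, Mul(1, 8)), Mul(157, -190)))) = Mul(Rational(1, 4), Add(-19201, Add(Add(-6, 8), -29830))) = Mul(Rational(1, 4), Add(-19201, Add(2, -29830))) = Mul(Rational(1, 4), Add(-19201, -29828)) = Mul(Rational(1, 4), -49029) = Rational(-49029, 4) ≈ -12257.)
Mul(Add(Mul(201966, Pow(-468908, -1)), -331207), Pow(Add(w, -350438), -1)) = Mul(Add(Mul(201966, Pow(-468908, -1)), -331207), Pow(Add(Rational(-49029, 4), -350438), -1)) = Mul(Add(Mul(201966, Rational(-1, 468908)), -331207), Pow(Rational(-1450781, 4), -1)) = Mul(Add(Rational(-100983, 234454), -331207), Rational(-4, 1450781)) = Mul(Rational(-77652906961, 234454), Rational(-4, 1450781)) = Rational(155305813922, 170070704287)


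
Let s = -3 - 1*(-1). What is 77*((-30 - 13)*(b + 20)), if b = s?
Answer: -59598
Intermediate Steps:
s = -2 (s = -3 + 1 = -2)
b = -2
77*((-30 - 13)*(b + 20)) = 77*((-30 - 13)*(-2 + 20)) = 77*(-43*18) = 77*(-774) = -59598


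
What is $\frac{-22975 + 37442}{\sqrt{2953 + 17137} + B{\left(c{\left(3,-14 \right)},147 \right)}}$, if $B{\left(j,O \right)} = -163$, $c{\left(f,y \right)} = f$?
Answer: $- \frac{2358121}{6479} - \frac{101269 \sqrt{410}}{6479} \approx -680.45$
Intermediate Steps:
$\frac{-22975 + 37442}{\sqrt{2953 + 17137} + B{\left(c{\left(3,-14 \right)},147 \right)}} = \frac{-22975 + 37442}{\sqrt{2953 + 17137} - 163} = \frac{14467}{\sqrt{20090} - 163} = \frac{14467}{7 \sqrt{410} - 163} = \frac{14467}{-163 + 7 \sqrt{410}}$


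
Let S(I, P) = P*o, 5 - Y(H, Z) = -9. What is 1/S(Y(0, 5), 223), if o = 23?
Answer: 1/5129 ≈ 0.00019497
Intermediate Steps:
Y(H, Z) = 14 (Y(H, Z) = 5 - 1*(-9) = 5 + 9 = 14)
S(I, P) = 23*P (S(I, P) = P*23 = 23*P)
1/S(Y(0, 5), 223) = 1/(23*223) = 1/5129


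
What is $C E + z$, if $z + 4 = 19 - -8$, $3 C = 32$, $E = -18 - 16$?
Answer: $- \frac{1019}{3} \approx -339.67$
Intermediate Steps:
$E = -34$
$C = \frac{32}{3}$ ($C = \frac{1}{3} \cdot 32 = \frac{32}{3} \approx 10.667$)
$z = 23$ ($z = -4 + \left(19 - -8\right) = -4 + \left(19 + 8\right) = -4 + 27 = 23$)
$C E + z = \frac{32}{3} \left(-34\right) + 23 = - \frac{1088}{3} + 23 = - \frac{1019}{3}$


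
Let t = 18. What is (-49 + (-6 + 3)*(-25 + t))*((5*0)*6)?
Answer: 0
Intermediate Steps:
(-49 + (-6 + 3)*(-25 + t))*((5*0)*6) = (-49 + (-6 + 3)*(-25 + 18))*((5*0)*6) = (-49 - 3*(-7))*(0*6) = (-49 + 21)*0 = -28*0 = 0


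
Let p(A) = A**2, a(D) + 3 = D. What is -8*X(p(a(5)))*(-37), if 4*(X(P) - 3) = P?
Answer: 1184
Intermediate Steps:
a(D) = -3 + D
X(P) = 3 + P/4
-8*X(p(a(5)))*(-37) = -8*(3 + (-3 + 5)**2/4)*(-37) = -8*(3 + (1/4)*2**2)*(-37) = -8*(3 + (1/4)*4)*(-37) = -8*(3 + 1)*(-37) = -8*4*(-37) = -32*(-37) = 1184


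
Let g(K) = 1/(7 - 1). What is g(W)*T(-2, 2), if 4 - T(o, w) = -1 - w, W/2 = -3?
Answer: 7/6 ≈ 1.1667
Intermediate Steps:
W = -6 (W = 2*(-3) = -6)
g(K) = ⅙ (g(K) = 1/6 = ⅙)
T(o, w) = 5 + w (T(o, w) = 4 - (-1 - w) = 4 + (1 + w) = 5 + w)
g(W)*T(-2, 2) = (5 + 2)/6 = (⅙)*7 = 7/6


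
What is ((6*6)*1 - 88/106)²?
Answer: 3474496/2809 ≈ 1236.9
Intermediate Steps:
((6*6)*1 - 88/106)² = (36*1 - 88*1/106)² = (36 - 44/53)² = (1864/53)² = 3474496/2809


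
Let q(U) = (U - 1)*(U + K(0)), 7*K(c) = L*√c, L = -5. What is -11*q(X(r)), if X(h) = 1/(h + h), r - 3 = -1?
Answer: 33/16 ≈ 2.0625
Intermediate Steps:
r = 2 (r = 3 - 1 = 2)
K(c) = -5*√c/7 (K(c) = (-5*√c)/7 = -5*√c/7)
X(h) = 1/(2*h)
q(U) = U*(-1 + U) (q(U) = (U - 1)*(U - 5*√0/7) = (-1 + U)*(U - 5/7*0) = (-1 + U)*(U + 0) = (-1 + U)*U = U*(-1 + U))
-11*q(X(r)) = -11*(½)/2*(-1 + (½)/2) = -11*(½)*(½)*(-1 + (½)*(½)) = -11*(-1 + ¼)/4 = -11*(-3)/(4*4) = -11*(-3/16) = 33/16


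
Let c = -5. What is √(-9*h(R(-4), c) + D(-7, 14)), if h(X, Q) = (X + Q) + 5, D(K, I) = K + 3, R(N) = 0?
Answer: 2*I ≈ 2.0*I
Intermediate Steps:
D(K, I) = 3 + K
h(X, Q) = 5 + Q + X (h(X, Q) = (Q + X) + 5 = 5 + Q + X)
√(-9*h(R(-4), c) + D(-7, 14)) = √(-9*(5 - 5 + 0) + (3 - 7)) = √(-9*0 - 4) = √(0 - 4) = √(-4) = 2*I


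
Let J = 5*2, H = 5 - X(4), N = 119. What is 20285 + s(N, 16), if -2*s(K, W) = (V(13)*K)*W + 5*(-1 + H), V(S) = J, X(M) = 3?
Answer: 21525/2 ≈ 10763.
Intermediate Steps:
H = 2 (H = 5 - 1*3 = 5 - 3 = 2)
J = 10
V(S) = 10
s(K, W) = -5/2 - 5*K*W (s(K, W) = -((10*K)*W + 5*(-1 + 2))/2 = -(10*K*W + 5*1)/2 = -(10*K*W + 5)/2 = -(5 + 10*K*W)/2 = -5/2 - 5*K*W)
20285 + s(N, 16) = 20285 + (-5/2 - 5*119*16) = 20285 + (-5/2 - 9520) = 20285 - 19045/2 = 21525/2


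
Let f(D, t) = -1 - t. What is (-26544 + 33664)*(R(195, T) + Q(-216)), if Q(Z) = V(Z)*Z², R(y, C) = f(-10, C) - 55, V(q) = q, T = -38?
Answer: -71753323680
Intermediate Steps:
R(y, C) = -56 - C (R(y, C) = (-1 - C) - 55 = -56 - C)
Q(Z) = Z³ (Q(Z) = Z*Z² = Z³)
(-26544 + 33664)*(R(195, T) + Q(-216)) = (-26544 + 33664)*((-56 - 1*(-38)) + (-216)³) = 7120*((-56 + 38) - 10077696) = 7120*(-18 - 10077696) = 7120*(-10077714) = -71753323680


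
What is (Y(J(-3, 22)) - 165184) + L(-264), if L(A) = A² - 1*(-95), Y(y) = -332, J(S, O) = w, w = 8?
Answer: -95725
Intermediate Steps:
J(S, O) = 8
L(A) = 95 + A² (L(A) = A² + 95 = 95 + A²)
(Y(J(-3, 22)) - 165184) + L(-264) = (-332 - 165184) + (95 + (-264)²) = -165516 + (95 + 69696) = -165516 + 69791 = -95725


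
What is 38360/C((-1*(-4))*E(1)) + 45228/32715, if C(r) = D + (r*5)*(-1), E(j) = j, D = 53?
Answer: 46534812/39985 ≈ 1163.8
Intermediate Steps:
C(r) = 53 - 5*r (C(r) = 53 + (r*5)*(-1) = 53 + (5*r)*(-1) = 53 - 5*r)
38360/C((-1*(-4))*E(1)) + 45228/32715 = 38360/(53 - 5*(-1*(-4))) + 45228/32715 = 38360/(53 - 20) + 45228*(1/32715) = 38360/(53 - 5*4) + 15076/10905 = 38360/(53 - 20) + 15076/10905 = 38360/33 + 15076/10905 = 46534812/39985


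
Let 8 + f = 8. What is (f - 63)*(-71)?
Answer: 4473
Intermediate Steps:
f = 0 (f = -8 + 8 = 0)
(f - 63)*(-71) = (0 - 63)*(-71) = -63*(-71) = 4473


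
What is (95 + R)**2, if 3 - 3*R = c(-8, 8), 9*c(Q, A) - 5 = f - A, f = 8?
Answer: 6692569/729 ≈ 9180.5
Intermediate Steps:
c(Q, A) = 13/9 - A/9 (c(Q, A) = 5/9 + (8 - A)/9 = 5/9 + (8/9 - A/9) = 13/9 - A/9)
R = 22/27 (R = 1 - (13/9 - 1/9*8)/3 = 1 - (13/9 - 8/9)/3 = 1 - 1/3*5/9 = 1 - 5/27 = 22/27 ≈ 0.81481)
(95 + R)**2 = (95 + 22/27)**2 = (2587/27)**2 = 6692569/729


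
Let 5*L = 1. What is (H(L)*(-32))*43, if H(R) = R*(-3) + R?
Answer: 2752/5 ≈ 550.40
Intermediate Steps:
L = 1/5 (L = (1/5)*1 = 1/5 ≈ 0.20000)
H(R) = -2*R (H(R) = -3*R + R = -2*R)
(H(L)*(-32))*43 = (-2*1/5*(-32))*43 = -2/5*(-32)*43 = (64/5)*43 = 2752/5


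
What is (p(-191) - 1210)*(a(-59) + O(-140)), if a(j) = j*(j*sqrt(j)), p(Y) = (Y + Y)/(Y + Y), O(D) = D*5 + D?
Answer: 1015560 - 4208529*I*sqrt(59) ≈ 1.0156e+6 - 3.2326e+7*I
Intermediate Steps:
O(D) = 6*D (O(D) = 5*D + D = 6*D)
p(Y) = 1 (p(Y) = (2*Y)/((2*Y)) = (2*Y)*(1/(2*Y)) = 1)
a(j) = j**(5/2) (a(j) = j*j**(3/2) = j**(5/2))
(p(-191) - 1210)*(a(-59) + O(-140)) = (1 - 1210)*((-59)**(5/2) + 6*(-140)) = -1209*(3481*I*sqrt(59) - 840) = -1209*(-840 + 3481*I*sqrt(59)) = 1015560 - 4208529*I*sqrt(59)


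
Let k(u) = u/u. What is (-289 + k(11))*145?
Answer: -41760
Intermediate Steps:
k(u) = 1
(-289 + k(11))*145 = (-289 + 1)*145 = -288*145 = -41760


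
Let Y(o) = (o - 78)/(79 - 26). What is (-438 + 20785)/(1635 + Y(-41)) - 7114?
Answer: -614538713/86536 ≈ -7101.5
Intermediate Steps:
Y(o) = -78/53 + o/53 (Y(o) = (-78 + o)/53 = (-78 + o)*(1/53) = -78/53 + o/53)
(-438 + 20785)/(1635 + Y(-41)) - 7114 = (-438 + 20785)/(1635 + (-78/53 + (1/53)*(-41))) - 7114 = 20347/(1635 + (-78/53 - 41/53)) - 7114 = 20347/(1635 - 119/53) - 7114 = 20347/(86536/53) - 7114 = 20347*(53/86536) - 7114 = 1078391/86536 - 7114 = -614538713/86536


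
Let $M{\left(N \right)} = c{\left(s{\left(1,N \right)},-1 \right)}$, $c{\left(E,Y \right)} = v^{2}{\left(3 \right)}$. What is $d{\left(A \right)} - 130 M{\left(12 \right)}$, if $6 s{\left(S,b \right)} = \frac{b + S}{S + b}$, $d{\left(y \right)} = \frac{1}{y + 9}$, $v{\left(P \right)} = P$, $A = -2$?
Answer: $- \frac{8189}{7} \approx -1169.9$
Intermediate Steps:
$d{\left(y \right)} = \frac{1}{9 + y}$
$s{\left(S,b \right)} = \frac{1}{6}$ ($s{\left(S,b \right)} = \frac{\left(b + S\right) \frac{1}{S + b}}{6} = \frac{\left(S + b\right) \frac{1}{S + b}}{6} = \frac{1}{6} \cdot 1 = \frac{1}{6}$)
$c{\left(E,Y \right)} = 9$ ($c{\left(E,Y \right)} = 3^{2} = 9$)
$M{\left(N \right)} = 9$
$d{\left(A \right)} - 130 M{\left(12 \right)} = \frac{1}{9 - 2} - 1170 = \frac{1}{7} - 1170 = - \frac{8189}{7}$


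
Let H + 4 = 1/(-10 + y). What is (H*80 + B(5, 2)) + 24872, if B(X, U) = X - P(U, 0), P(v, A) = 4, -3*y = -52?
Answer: 270203/11 ≈ 24564.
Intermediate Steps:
y = 52/3 (y = -1/3*(-52) = 52/3 ≈ 17.333)
B(X, U) = -4 + X (B(X, U) = X - 1*4 = X - 4 = -4 + X)
H = -85/22 (H = -4 + 1/(-10 + 52/3) = -4 + 1/(22/3) = -4 + 3/22 = -85/22 ≈ -3.8636)
(H*80 + B(5, 2)) + 24872 = (-85/22*80 + (-4 + 5)) + 24872 = (-3400/11 + 1) + 24872 = -3389/11 + 24872 = 270203/11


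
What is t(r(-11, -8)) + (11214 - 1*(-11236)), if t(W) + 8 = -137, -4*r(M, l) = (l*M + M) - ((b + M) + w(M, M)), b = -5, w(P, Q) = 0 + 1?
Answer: 22305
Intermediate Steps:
w(P, Q) = 1
r(M, l) = -1 - M*l/4 (r(M, l) = -((l*M + M) - ((-5 + M) + 1))/4 = -((M*l + M) - (-4 + M))/4 = -((M + M*l) + (4 - M))/4 = -(4 + M*l)/4 = -1 - M*l/4)
t(W) = -145 (t(W) = -8 - 137 = -145)
t(r(-11, -8)) + (11214 - 1*(-11236)) = -145 + (11214 - 1*(-11236)) = -145 + (11214 + 11236) = -145 + 22450 = 22305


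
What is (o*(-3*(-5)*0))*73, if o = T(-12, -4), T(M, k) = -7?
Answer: 0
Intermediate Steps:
o = -7
(o*(-3*(-5)*0))*73 = -7*(-3*(-5))*0*73 = -105*0*73 = -7*0*73 = 0*73 = 0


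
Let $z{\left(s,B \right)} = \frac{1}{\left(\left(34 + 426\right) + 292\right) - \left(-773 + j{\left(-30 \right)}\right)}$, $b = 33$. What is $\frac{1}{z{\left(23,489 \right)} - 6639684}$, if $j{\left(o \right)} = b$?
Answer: $- \frac{1492}{9906408527} \approx -1.5061 \cdot 10^{-7}$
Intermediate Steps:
$j{\left(o \right)} = 33$
$z{\left(s,B \right)} = \frac{1}{1492}$ ($z{\left(s,B \right)} = \frac{1}{\left(\left(34 + 426\right) + 292\right) + \left(773 - 33\right)} = \frac{1}{\left(460 + 292\right) + \left(773 - 33\right)} = \frac{1}{752 + 740} = \frac{1}{1492}$)
$\frac{1}{z{\left(23,489 \right)} - 6639684} = \frac{1}{\frac{1}{1492} - 6639684} = \frac{1}{- \frac{9906408527}{1492}} = - \frac{1492}{9906408527}$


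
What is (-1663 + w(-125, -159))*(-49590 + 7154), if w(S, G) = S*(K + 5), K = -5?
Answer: 70571068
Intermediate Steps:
w(S, G) = 0 (w(S, G) = S*(-5 + 5) = S*0 = 0)
(-1663 + w(-125, -159))*(-49590 + 7154) = (-1663 + 0)*(-49590 + 7154) = -1663*(-42436) = 70571068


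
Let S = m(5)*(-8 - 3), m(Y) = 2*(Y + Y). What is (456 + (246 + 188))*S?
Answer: -195800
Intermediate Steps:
m(Y) = 4*Y (m(Y) = 2*(2*Y) = 4*Y)
S = -220 (S = (4*5)*(-8 - 3) = 20*(-11) = -220)
(456 + (246 + 188))*S = (456 + (246 + 188))*(-220) = (456 + 434)*(-220) = 890*(-220) = -195800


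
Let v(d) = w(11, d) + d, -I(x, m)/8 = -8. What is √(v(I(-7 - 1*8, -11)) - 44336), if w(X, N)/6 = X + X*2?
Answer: I*√44074 ≈ 209.94*I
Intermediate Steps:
w(X, N) = 18*X (w(X, N) = 6*(X + X*2) = 6*(X + 2*X) = 6*(3*X) = 18*X)
I(x, m) = 64 (I(x, m) = -8*(-8) = 64)
v(d) = 198 + d (v(d) = 18*11 + d = 198 + d)
√(v(I(-7 - 1*8, -11)) - 44336) = √((198 + 64) - 44336) = √(262 - 44336) = √(-44074) = I*√44074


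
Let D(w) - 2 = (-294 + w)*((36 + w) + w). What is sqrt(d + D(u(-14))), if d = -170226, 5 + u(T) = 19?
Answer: 4*I*sqrt(11759) ≈ 433.76*I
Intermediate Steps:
u(T) = 14 (u(T) = -5 + 19 = 14)
D(w) = 2 + (-294 + w)*(36 + 2*w) (D(w) = 2 + (-294 + w)*((36 + w) + w) = 2 + (-294 + w)*(36 + 2*w))
sqrt(d + D(u(-14))) = sqrt(-170226 + (-10582 - 552*14 + 2*14**2)) = sqrt(-170226 + (-10582 - 7728 + 2*196)) = sqrt(-170226 + (-10582 - 7728 + 392)) = sqrt(-170226 - 17918) = sqrt(-188144) = 4*I*sqrt(11759)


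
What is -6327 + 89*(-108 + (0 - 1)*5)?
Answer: -16384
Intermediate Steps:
-6327 + 89*(-108 + (0 - 1)*5) = -6327 + 89*(-108 - 1*5) = -6327 + 89*(-108 - 5) = -6327 + 89*(-113) = -6327 - 10057 = -16384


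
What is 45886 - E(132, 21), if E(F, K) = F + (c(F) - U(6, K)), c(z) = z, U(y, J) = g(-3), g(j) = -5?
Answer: 45617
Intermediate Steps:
U(y, J) = -5
E(F, K) = 5 + 2*F (E(F, K) = F + (F - 1*(-5)) = F + (F + 5) = F + (5 + F) = 5 + 2*F)
45886 - E(132, 21) = 45886 - (5 + 2*132) = 45886 - (5 + 264) = 45886 - 1*269 = 45886 - 269 = 45617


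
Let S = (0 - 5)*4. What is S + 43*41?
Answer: 1743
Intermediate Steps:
S = -20 (S = -5*4 = -20)
S + 43*41 = -20 + 43*41 = -20 + 1763 = 1743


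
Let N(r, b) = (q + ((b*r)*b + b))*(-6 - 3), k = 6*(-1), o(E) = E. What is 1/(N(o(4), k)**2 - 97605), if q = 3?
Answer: 1/1512756 ≈ 6.6105e-7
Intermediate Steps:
k = -6
N(r, b) = -27 - 9*b - 9*r*b**2 (N(r, b) = (3 + ((b*r)*b + b))*(-6 - 3) = (3 + (r*b**2 + b))*(-9) = (3 + (b + r*b**2))*(-9) = (3 + b + r*b**2)*(-9) = -27 - 9*b - 9*r*b**2)
1/(N(o(4), k)**2 - 97605) = 1/((-27 - 9*(-6) - 9*4*(-6)**2)**2 - 97605) = 1/((-27 + 54 - 9*4*36)**2 - 97605) = 1/((-27 + 54 - 1296)**2 - 97605) = 1/((-1269)**2 - 97605) = 1/(1610361 - 97605) = 1/1512756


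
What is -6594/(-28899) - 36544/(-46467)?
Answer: 151387606/149205537 ≈ 1.0146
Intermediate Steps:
-6594/(-28899) - 36544/(-46467) = -6594*(-1/28899) - 36544*(-1/46467) = 2198/9633 + 36544/46467 = 151387606/149205537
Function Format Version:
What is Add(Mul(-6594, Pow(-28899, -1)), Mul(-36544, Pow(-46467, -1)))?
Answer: Rational(151387606, 149205537) ≈ 1.0146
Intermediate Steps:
Add(Mul(-6594, Pow(-28899, -1)), Mul(-36544, Pow(-46467, -1))) = Add(Mul(-6594, Rational(-1, 28899)), Mul(-36544, Rational(-1, 46467))) = Add(Rational(2198, 9633), Rational(36544, 46467)) = Rational(151387606, 149205537)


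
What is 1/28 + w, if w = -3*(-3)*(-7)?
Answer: -1763/28 ≈ -62.964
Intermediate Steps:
w = -63 (w = 9*(-7) = -63)
1/28 + w = 1/28 - 63 = -1763/28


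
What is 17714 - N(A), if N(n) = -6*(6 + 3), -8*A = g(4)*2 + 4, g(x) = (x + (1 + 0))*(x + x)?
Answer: 17768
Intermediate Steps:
g(x) = 2*x*(1 + x) (g(x) = (x + 1)*(2*x) = (1 + x)*(2*x) = 2*x*(1 + x))
A = -21/2 (A = -((2*4*(1 + 4))*2 + 4)/8 = -((2*4*5)*2 + 4)/8 = -(40*2 + 4)/8 = -(80 + 4)/8 = -⅛*84 = -21/2 ≈ -10.500)
N(n) = -54 (N(n) = -6*9 = -54)
17714 - N(A) = 17714 - 1*(-54) = 17714 + 54 = 17768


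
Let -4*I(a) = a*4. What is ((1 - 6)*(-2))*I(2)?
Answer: -20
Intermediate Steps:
I(a) = -a (I(a) = -a*4/4 = -a)
((1 - 6)*(-2))*I(2) = ((1 - 6)*(-2))*(-1*2) = -5*(-2)*(-2) = 10*(-2) = -20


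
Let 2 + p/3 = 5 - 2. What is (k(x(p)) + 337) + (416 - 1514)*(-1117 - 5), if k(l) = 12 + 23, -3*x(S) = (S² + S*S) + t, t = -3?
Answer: 1232328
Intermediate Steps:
p = 3 (p = -6 + 3*(5 - 2) = -6 + 3*3 = -6 + 9 = 3)
x(S) = 1 - 2*S²/3 (x(S) = -((S² + S*S) - 3)/3 = -((S² + S²) - 3)/3 = -(2*S² - 3)/3 = -(-3 + 2*S²)/3 = 1 - 2*S²/3)
k(l) = 35
(k(x(p)) + 337) + (416 - 1514)*(-1117 - 5) = (35 + 337) + (416 - 1514)*(-1117 - 5) = 372 - 1098*(-1122) = 372 + 1231956 = 1232328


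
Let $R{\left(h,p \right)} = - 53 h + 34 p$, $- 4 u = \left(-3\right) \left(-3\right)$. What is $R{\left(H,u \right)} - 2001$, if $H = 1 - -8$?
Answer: $- \frac{5109}{2} \approx -2554.5$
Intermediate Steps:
$u = - \frac{9}{4}$ ($u = - \frac{\left(-3\right) \left(-3\right)}{4} = \left(- \frac{1}{4}\right) 9 = - \frac{9}{4} \approx -2.25$)
$H = 9$ ($H = 1 + 8 = 9$)
$R{\left(H,u \right)} - 2001 = \left(\left(-53\right) 9 + 34 \left(- \frac{9}{4}\right)\right) - 2001 = \left(-477 - \frac{153}{2}\right) - 2001 = - \frac{1107}{2} - 2001 = - \frac{5109}{2}$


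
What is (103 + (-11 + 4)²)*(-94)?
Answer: -14288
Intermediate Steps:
(103 + (-11 + 4)²)*(-94) = (103 + (-7)²)*(-94) = (103 + 49)*(-94) = 152*(-94) = -14288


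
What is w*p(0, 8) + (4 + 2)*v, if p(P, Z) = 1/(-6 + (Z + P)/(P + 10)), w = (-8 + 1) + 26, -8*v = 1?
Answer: -229/52 ≈ -4.4038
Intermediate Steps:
v = -⅛ (v = -⅛*1 = -⅛ ≈ -0.12500)
w = 19 (w = -7 + 26 = 19)
p(P, Z) = 1/(-6 + (P + Z)/(10 + P))
w*p(0, 8) + (4 + 2)*v = 19*((-10 - 1*0)/(60 - 1*8 + 5*0)) + (4 + 2)*(-⅛) = 19*((-10 + 0)/(60 - 8 + 0)) + 6*(-⅛) = 19*(-10/52) - ¾ = 19*((1/52)*(-10)) - ¾ = 19*(-5/26) - ¾ = -95/26 - ¾ = -229/52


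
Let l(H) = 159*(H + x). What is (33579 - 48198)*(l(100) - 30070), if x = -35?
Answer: 288505965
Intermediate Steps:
l(H) = -5565 + 159*H (l(H) = 159*(H - 35) = 159*(-35 + H) = -5565 + 159*H)
(33579 - 48198)*(l(100) - 30070) = (33579 - 48198)*((-5565 + 159*100) - 30070) = -14619*((-5565 + 15900) - 30070) = -14619*(10335 - 30070) = -14619*(-19735) = 288505965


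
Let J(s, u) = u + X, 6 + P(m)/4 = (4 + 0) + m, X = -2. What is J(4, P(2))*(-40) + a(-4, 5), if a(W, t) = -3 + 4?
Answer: 81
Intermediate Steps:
a(W, t) = 1
P(m) = -8 + 4*m (P(m) = -24 + 4*((4 + 0) + m) = -24 + 4*(4 + m) = -24 + (16 + 4*m) = -8 + 4*m)
J(s, u) = -2 + u (J(s, u) = u - 2 = -2 + u)
J(4, P(2))*(-40) + a(-4, 5) = (-2 + (-8 + 4*2))*(-40) + 1 = (-2 + (-8 + 8))*(-40) + 1 = (-2 + 0)*(-40) + 1 = -2*(-40) + 1 = 80 + 1 = 81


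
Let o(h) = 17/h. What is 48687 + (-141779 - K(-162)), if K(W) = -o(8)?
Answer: -744719/8 ≈ -93090.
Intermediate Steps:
K(W) = -17/8
48687 + (-141779 - K(-162)) = 48687 + (-141779 - 1*(-17/8)) = 48687 + (-141779 + 17/8) = 48687 - 1134215/8 = -744719/8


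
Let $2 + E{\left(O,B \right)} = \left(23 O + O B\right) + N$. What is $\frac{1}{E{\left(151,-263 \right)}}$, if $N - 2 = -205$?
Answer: $- \frac{1}{36445} \approx -2.7439 \cdot 10^{-5}$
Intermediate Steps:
$N = -203$ ($N = 2 - 205 = -203$)
$E{\left(O,B \right)} = -205 + 23 O + B O$ ($E{\left(O,B \right)} = -2 - \left(203 - 23 O - O B\right) = -2 - \left(203 - 23 O - B O\right) = -2 + \left(-203 + 23 O + B O\right) = -205 + 23 O + B O$)
$\frac{1}{E{\left(151,-263 \right)}} = \frac{1}{-205 + 23 \cdot 151 - 39713} = \frac{1}{-205 + 3473 - 39713} = \frac{1}{-36445} = - \frac{1}{36445}$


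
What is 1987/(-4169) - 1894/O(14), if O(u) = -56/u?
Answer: 3944069/8338 ≈ 473.02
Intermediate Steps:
1987/(-4169) - 1894/O(14) = 1987/(-4169) - 1894/((-56/14)) = 1987*(-1/4169) - 1894/((-56*1/14)) = -1987/4169 - 1894/(-4) = -1987/4169 - 1894*(-¼) = -1987/4169 + 947/2 = 3944069/8338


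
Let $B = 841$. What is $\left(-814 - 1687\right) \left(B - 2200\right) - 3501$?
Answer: $3395358$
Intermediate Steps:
$\left(-814 - 1687\right) \left(B - 2200\right) - 3501 = \left(-814 - 1687\right) \left(841 - 2200\right) - 3501 = \left(-2501\right) \left(-1359\right) - 3501 = 3398859 - 3501 = 3395358$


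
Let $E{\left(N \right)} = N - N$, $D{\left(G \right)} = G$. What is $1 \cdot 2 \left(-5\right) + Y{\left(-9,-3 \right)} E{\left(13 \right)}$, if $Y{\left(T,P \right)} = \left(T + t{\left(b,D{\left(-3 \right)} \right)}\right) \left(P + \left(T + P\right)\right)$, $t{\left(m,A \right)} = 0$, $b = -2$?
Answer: $-10$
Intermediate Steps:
$E{\left(N \right)} = 0$
$Y{\left(T,P \right)} = T \left(T + 2 P\right)$ ($Y{\left(T,P \right)} = \left(T + 0\right) \left(P + \left(T + P\right)\right) = T \left(P + \left(P + T\right)\right) = T \left(T + 2 P\right)$)
$1 \cdot 2 \left(-5\right) + Y{\left(-9,-3 \right)} E{\left(13 \right)} = 1 \cdot 2 \left(-5\right) + - 9 \left(-9 + 2 \left(-3\right)\right) 0 = 2 \left(-5\right) + - 9 \left(-9 - 6\right) 0 = -10 + \left(-9\right) \left(-15\right) 0 = -10 + 135 \cdot 0 = -10 + 0 = -10$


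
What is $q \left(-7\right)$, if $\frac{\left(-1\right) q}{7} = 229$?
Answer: $11221$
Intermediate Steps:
$q = -1603$ ($q = \left(-7\right) 229 = -1603$)
$q \left(-7\right) = \left(-1603\right) \left(-7\right) = 11221$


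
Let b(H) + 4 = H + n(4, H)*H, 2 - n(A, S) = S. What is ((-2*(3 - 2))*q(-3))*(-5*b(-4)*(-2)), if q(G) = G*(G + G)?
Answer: 11520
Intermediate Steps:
q(G) = 2*G² (q(G) = G*(2*G) = 2*G²)
n(A, S) = 2 - S
b(H) = -4 + H + H*(2 - H) (b(H) = -4 + (H + (2 - H)*H) = -4 + (H + H*(2 - H)) = -4 + H + H*(2 - H))
((-2*(3 - 2))*q(-3))*(-5*b(-4)*(-2)) = ((-2*(3 - 2))*(2*(-3)²))*(-5*(-4 - 4 - 1*(-4)*(-2 - 4))*(-2)) = ((-2*1)*(2*9))*(-5*(-4 - 4 - 1*(-4)*(-6))*(-2)) = (-2*18)*(-5*(-4 - 4 - 24)*(-2)) = -36*(-5*(-32))*(-2) = -5760*(-2) = -36*(-320) = 11520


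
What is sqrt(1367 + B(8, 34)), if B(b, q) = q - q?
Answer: sqrt(1367) ≈ 36.973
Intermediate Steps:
B(b, q) = 0
sqrt(1367 + B(8, 34)) = sqrt(1367 + 0) = sqrt(1367)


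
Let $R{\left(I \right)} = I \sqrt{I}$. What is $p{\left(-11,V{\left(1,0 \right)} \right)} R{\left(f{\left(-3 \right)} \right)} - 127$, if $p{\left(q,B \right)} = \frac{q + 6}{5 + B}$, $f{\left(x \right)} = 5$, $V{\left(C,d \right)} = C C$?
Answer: $-127 - \frac{25 \sqrt{5}}{6} \approx -136.32$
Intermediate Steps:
$V{\left(C,d \right)} = C^{2}$
$p{\left(q,B \right)} = \frac{6 + q}{5 + B}$
$R{\left(I \right)} = I^{\frac{3}{2}}$
$p{\left(-11,V{\left(1,0 \right)} \right)} R{\left(f{\left(-3 \right)} \right)} - 127 = \frac{6 - 11}{5 + 1^{2}} \cdot 5^{\frac{3}{2}} - 127 = \frac{1}{5 + 1} \left(-5\right) 5 \sqrt{5} - 127 = \frac{1}{6} \left(-5\right) 5 \sqrt{5} - 127 = - \frac{5 \cdot 5 \sqrt{5}}{6} - 127 = - \frac{25 \sqrt{5}}{6} - 127 = -127 - \frac{25 \sqrt{5}}{6}$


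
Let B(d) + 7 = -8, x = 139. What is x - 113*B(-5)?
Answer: 1834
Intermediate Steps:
B(d) = -15 (B(d) = -7 - 8 = -15)
x - 113*B(-5) = 139 - 113*(-15) = 139 + 1695 = 1834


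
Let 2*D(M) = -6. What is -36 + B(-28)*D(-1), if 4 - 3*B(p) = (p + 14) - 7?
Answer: -61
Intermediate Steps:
B(p) = -1 - p/3 (B(p) = 4/3 - ((p + 14) - 7)/3 = 4/3 - ((14 + p) - 7)/3 = 4/3 - (7 + p)/3 = 4/3 + (-7/3 - p/3) = -1 - p/3)
D(M) = -3 (D(M) = (½)*(-6) = -3)
-36 + B(-28)*D(-1) = -36 + (-1 - ⅓*(-28))*(-3) = -36 + (-1 + 28/3)*(-3) = -36 + (25/3)*(-3) = -36 - 25 = -61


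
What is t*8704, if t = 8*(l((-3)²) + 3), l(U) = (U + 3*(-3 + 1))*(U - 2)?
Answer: 1671168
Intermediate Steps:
l(U) = (-6 + U)*(-2 + U) (l(U) = (U + 3*(-2))*(-2 + U) = (U - 6)*(-2 + U) = (-6 + U)*(-2 + U))
t = 192 (t = 8*((12 + ((-3)²)² - 8*(-3)²) + 3) = 8*((12 + 9² - 8*9) + 3) = 8*((12 + 81 - 72) + 3) = 8*(21 + 3) = 8*24 = 192)
t*8704 = 192*8704 = 1671168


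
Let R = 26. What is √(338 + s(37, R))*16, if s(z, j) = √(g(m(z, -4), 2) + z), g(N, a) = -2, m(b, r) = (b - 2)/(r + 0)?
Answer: 16*√(338 + √35) ≈ 296.72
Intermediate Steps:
m(b, r) = (-2 + b)/r
s(z, j) = √(-2 + z)
√(338 + s(37, R))*16 = √(338 + √(-2 + 37))*16 = √(338 + √35)*16 = 16*√(338 + √35)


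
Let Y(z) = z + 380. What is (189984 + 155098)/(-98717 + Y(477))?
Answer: -172541/48930 ≈ -3.5263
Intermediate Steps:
Y(z) = 380 + z
(189984 + 155098)/(-98717 + Y(477)) = (189984 + 155098)/(-98717 + (380 + 477)) = 345082/(-98717 + 857) = 345082/(-97860) = 345082*(-1/97860) = -172541/48930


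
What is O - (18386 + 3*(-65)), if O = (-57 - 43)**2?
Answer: -8191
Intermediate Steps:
O = 10000 (O = (-100)**2 = 10000)
O - (18386 + 3*(-65)) = 10000 - (18386 + 3*(-65)) = 10000 - (18386 - 195) = 10000 - 1*18191 = 10000 - 18191 = -8191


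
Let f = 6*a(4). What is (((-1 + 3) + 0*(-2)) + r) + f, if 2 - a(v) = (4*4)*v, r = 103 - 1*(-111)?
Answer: -156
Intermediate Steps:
r = 214 (r = 103 + 111 = 214)
a(v) = 2 - 16*v (a(v) = 2 - 4*4*v = 2 - 16*v)
f = -372 (f = 6*(2 - 16*4) = 6*(2 - 64) = 6*(-62) = -372)
(((-1 + 3) + 0*(-2)) + r) + f = (((-1 + 3) + 0*(-2)) + 214) - 372 = ((2 + 0) + 214) - 372 = (2 + 214) - 372 = 216 - 372 = -156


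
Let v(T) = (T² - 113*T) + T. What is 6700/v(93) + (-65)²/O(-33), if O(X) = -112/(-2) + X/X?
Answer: 41425/589 ≈ 70.331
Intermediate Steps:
O(X) = 57 (O(X) = -112*(-½) + 1 = 56 + 1 = 57)
v(T) = T² - 112*T
6700/v(93) + (-65)²/O(-33) = 6700/((93*(-112 + 93))) + (-65)²/57 = 6700/((93*(-19))) + 4225*(1/57) = 6700/(-1767) + 4225/57 = 6700*(-1/1767) + 4225/57 = -6700/1767 + 4225/57 = 41425/589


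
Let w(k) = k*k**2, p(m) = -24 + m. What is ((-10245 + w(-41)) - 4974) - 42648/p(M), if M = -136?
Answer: -1677469/20 ≈ -83874.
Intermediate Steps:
w(k) = k**3
((-10245 + w(-41)) - 4974) - 42648/p(M) = ((-10245 + (-41)**3) - 4974) - 42648/(-24 - 136) = ((-10245 - 68921) - 4974) - 42648/(-160) = (-79166 - 4974) - 42648*(-1)/160 = -84140 - 1*(-5331/20) = -84140 + 5331/20 = -1677469/20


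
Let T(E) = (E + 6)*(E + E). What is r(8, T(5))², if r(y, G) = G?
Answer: 12100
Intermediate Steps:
T(E) = 2*E*(6 + E) (T(E) = (6 + E)*(2*E) = 2*E*(6 + E))
r(8, T(5))² = (2*5*(6 + 5))² = (2*5*11)² = 110² = 12100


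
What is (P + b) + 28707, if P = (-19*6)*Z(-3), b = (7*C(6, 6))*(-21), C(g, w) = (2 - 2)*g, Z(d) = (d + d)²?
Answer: 24603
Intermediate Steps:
Z(d) = 4*d² (Z(d) = (2*d)² = 4*d²)
C(g, w) = 0 (C(g, w) = 0*g = 0)
b = 0 (b = (7*0)*(-21) = 0*(-21) = 0)
P = -4104 (P = (-19*6)*(4*(-3)²) = -456*9 = -114*36 = -4104)
(P + b) + 28707 = (-4104 + 0) + 28707 = -4104 + 28707 = 24603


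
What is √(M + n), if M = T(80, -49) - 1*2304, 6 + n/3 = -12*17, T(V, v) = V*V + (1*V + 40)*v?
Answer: I*√2414 ≈ 49.132*I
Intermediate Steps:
T(V, v) = V² + v*(40 + V) (T(V, v) = V² + (V + 40)*v = V² + (40 + V)*v = V² + v*(40 + V))
n = -630 (n = -18 + 3*(-12*17) = -18 + 3*(-204) = -18 - 612 = -630)
M = -1784 (M = (80² + 40*(-49) + 80*(-49)) - 1*2304 = (6400 - 1960 - 3920) - 2304 = 520 - 2304 = -1784)
√(M + n) = √(-1784 - 630) = √(-2414) = I*√2414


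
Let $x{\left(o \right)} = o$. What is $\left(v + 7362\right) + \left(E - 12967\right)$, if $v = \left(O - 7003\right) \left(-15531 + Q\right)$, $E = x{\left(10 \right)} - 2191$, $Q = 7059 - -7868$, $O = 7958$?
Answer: $-584606$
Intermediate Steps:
$Q = 14927$ ($Q = 7059 + 7868 = 14927$)
$E = -2181$ ($E = 10 - 2191 = -2181$)
$v = -576820$ ($v = \left(7958 - 7003\right) \left(-15531 + 14927\right) = 955 \left(-604\right) = -576820$)
$\left(v + 7362\right) + \left(E - 12967\right) = \left(-576820 + 7362\right) - 15148 = -569458 - 15148 = -584606$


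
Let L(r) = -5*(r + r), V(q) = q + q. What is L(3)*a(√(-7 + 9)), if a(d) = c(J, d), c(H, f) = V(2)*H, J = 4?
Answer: -480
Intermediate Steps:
V(q) = 2*q
c(H, f) = 4*H (c(H, f) = (2*2)*H = 4*H)
a(d) = 16 (a(d) = 4*4 = 16)
L(r) = -10*r
L(3)*a(√(-7 + 9)) = -10*3*16 = -30*16 = -480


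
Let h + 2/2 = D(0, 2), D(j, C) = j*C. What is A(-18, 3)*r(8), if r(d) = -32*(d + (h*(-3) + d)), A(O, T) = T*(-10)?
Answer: 18240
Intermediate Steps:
A(O, T) = -10*T
D(j, C) = C*j
h = -1 (h = -1 + 2*0 = -1 + 0 = -1)
r(d) = -96 - 64*d (r(d) = -32*(d + (-1*(-3) + d)) = -32*(d + (3 + d)) = -32*(3 + 2*d) = -96 - 64*d)
A(-18, 3)*r(8) = (-10*3)*(-96 - 64*8) = -30*(-96 - 512) = -30*(-608) = 18240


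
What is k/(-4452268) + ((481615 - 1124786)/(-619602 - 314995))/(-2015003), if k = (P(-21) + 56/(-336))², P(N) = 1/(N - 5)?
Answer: -1119003816050753/3188237024100127657437 ≈ -3.5098e-7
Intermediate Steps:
P(N) = 1/(-5 + N)
k = 64/1521 (k = (1/(-5 - 21) + 56/(-336))² = (1/(-26) + 56*(-1/336))² = (-1/26 - ⅙)² = (-8/39)² = 64/1521 ≈ 0.042078)
k/(-4452268) + ((481615 - 1124786)/(-619602 - 314995))/(-2015003) = (64/1521)/(-4452268) + ((481615 - 1124786)/(-619602 - 314995))/(-2015003) = (64/1521)*(-1/4452268) - 643171/(-934597)*(-1/2015003) = -16/1692974907 - 643171*(-1/934597)*(-1/2015003) = -16/1692974907 + (643171/934597)*(-1/2015003) = -16/1692974907 - 643171/1883215758791 = -1119003816050753/3188237024100127657437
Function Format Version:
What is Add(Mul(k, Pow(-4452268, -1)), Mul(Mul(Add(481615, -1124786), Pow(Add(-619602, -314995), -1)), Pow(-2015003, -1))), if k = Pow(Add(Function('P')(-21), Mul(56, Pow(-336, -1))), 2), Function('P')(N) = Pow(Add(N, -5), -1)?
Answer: Rational(-1119003816050753, 3188237024100127657437) ≈ -3.5098e-7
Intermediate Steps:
Function('P')(N) = Pow(Add(-5, N), -1)
k = Rational(64, 1521) (k = Pow(Add(Pow(Add(-5, -21), -1), Mul(56, Pow(-336, -1))), 2) = Pow(Add(Pow(-26, -1), Mul(56, Rational(-1, 336))), 2) = Pow(Add(Rational(-1, 26), Rational(-1, 6)), 2) = Pow(Rational(-8, 39), 2) = Rational(64, 1521) ≈ 0.042078)
Add(Mul(k, Pow(-4452268, -1)), Mul(Mul(Add(481615, -1124786), Pow(Add(-619602, -314995), -1)), Pow(-2015003, -1))) = Add(Mul(Rational(64, 1521), Pow(-4452268, -1)), Mul(Mul(Add(481615, -1124786), Pow(Add(-619602, -314995), -1)), Pow(-2015003, -1))) = Add(Mul(Rational(64, 1521), Rational(-1, 4452268)), Mul(Mul(-643171, Pow(-934597, -1)), Rational(-1, 2015003))) = Add(Rational(-16, 1692974907), Mul(Mul(-643171, Rational(-1, 934597)), Rational(-1, 2015003))) = Add(Rational(-16, 1692974907), Mul(Rational(643171, 934597), Rational(-1, 2015003))) = Add(Rational(-16, 1692974907), Rational(-643171, 1883215758791)) = Rational(-1119003816050753, 3188237024100127657437)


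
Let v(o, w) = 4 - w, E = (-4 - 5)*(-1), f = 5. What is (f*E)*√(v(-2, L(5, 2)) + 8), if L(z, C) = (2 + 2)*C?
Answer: 90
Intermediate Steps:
E = 9 (E = -9*(-1) = 9)
L(z, C) = 4*C
(f*E)*√(v(-2, L(5, 2)) + 8) = (5*9)*√((4 - 4*2) + 8) = 45*√((4 - 1*8) + 8) = 45*√((4 - 8) + 8) = 45*√(-4 + 8) = 45*√4 = 45*2 = 90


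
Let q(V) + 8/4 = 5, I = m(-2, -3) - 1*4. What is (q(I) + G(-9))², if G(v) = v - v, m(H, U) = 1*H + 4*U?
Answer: 9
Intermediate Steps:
m(H, U) = H + 4*U
I = -18 (I = (-2 + 4*(-3)) - 1*4 = (-2 - 12) - 4 = -14 - 4 = -18)
q(V) = 3 (q(V) = -2 + 5 = 3)
G(v) = 0
(q(I) + G(-9))² = (3 + 0)² = 3² = 9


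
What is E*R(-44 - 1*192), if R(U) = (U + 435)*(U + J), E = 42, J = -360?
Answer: -4981368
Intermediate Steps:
R(U) = (-360 + U)*(435 + U) (R(U) = (U + 435)*(U - 360) = (435 + U)*(-360 + U) = (-360 + U)*(435 + U))
E*R(-44 - 1*192) = 42*(-156600 + (-44 - 1*192)² + 75*(-44 - 1*192)) = 42*(-156600 + (-44 - 192)² + 75*(-44 - 192)) = 42*(-156600 + (-236)² + 75*(-236)) = 42*(-156600 + 55696 - 17700) = 42*(-118604) = -4981368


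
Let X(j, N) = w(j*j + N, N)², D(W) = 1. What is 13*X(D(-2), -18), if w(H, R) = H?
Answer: 3757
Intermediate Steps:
X(j, N) = (N + j²)² (X(j, N) = (j*j + N)² = (j² + N)² = (N + j²)²)
13*X(D(-2), -18) = 13*(-18 + 1²)² = 13*(-18 + 1)² = 13*(-17)² = 13*289 = 3757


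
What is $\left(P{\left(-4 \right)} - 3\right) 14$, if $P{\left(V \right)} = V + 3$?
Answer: $-56$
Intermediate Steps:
$P{\left(V \right)} = 3 + V$
$\left(P{\left(-4 \right)} - 3\right) 14 = \left(\left(3 - 4\right) - 3\right) 14 = \left(-1 - 3\right) 14 = \left(-4\right) 14 = -56$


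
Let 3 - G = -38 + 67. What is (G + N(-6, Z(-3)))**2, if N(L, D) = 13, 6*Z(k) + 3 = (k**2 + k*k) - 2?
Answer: 169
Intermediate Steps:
Z(k) = -5/6 + k**2/3 (Z(k) = -1/2 + ((k**2 + k*k) - 2)/6 = -1/2 + ((k**2 + k**2) - 2)/6 = -1/2 + (2*k**2 - 2)/6 = -1/2 + (-2 + 2*k**2)/6 = -1/2 + (-1/3 + k**2/3) = -5/6 + k**2/3)
G = -26 (G = 3 - (-38 + 67) = 3 - 1*29 = 3 - 29 = -26)
(G + N(-6, Z(-3)))**2 = (-26 + 13)**2 = (-13)**2 = 169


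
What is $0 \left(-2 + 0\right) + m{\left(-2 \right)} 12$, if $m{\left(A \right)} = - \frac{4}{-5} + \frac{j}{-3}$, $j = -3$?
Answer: $\frac{108}{5} \approx 21.6$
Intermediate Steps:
$m{\left(A \right)} = \frac{9}{5}$ ($m{\left(A \right)} = - \frac{4}{-5} - \frac{3}{-3} = \left(-4\right) \left(- \frac{1}{5}\right) - -1 = \frac{4}{5} + 1 = \frac{9}{5}$)
$0 \left(-2 + 0\right) + m{\left(-2 \right)} 12 = 0 \left(-2 + 0\right) + \frac{9}{5} \cdot 12 = 0 \left(-2\right) + \frac{108}{5} = 0 + \frac{108}{5} = \frac{108}{5}$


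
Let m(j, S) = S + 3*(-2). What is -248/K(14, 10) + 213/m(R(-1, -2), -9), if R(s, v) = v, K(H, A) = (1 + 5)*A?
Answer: -55/3 ≈ -18.333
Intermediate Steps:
K(H, A) = 6*A
m(j, S) = -6 + S (m(j, S) = S - 6 = -6 + S)
-248/K(14, 10) + 213/m(R(-1, -2), -9) = -248/(6*10) + 213/(-6 - 9) = -248/60 + 213/(-15) = -248*1/60 + 213*(-1/15) = -62/15 - 71/5 = -55/3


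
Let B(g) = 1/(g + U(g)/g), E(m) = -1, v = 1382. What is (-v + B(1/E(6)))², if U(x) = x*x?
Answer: 7645225/4 ≈ 1.9113e+6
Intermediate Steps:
U(x) = x²
B(g) = 1/(2*g) (B(g) = 1/(g + g²/g) = 1/(g + g) = 1/(2*g))
(-v + B(1/E(6)))² = (-1*1382 + 1/(2*(1/(-1))))² = (-1382 + (½)/(-1))² = (-1382 + (½)*(-1))² = (-1382 - ½)² = (-2765/2)² = 7645225/4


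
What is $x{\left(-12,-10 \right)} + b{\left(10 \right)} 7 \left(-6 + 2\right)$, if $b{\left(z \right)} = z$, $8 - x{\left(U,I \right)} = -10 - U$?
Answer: $-274$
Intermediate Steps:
$x{\left(U,I \right)} = 18 + U$ ($x{\left(U,I \right)} = 8 - \left(-10 - U\right) = 8 + \left(10 + U\right) = 18 + U$)
$x{\left(-12,-10 \right)} + b{\left(10 \right)} 7 \left(-6 + 2\right) = \left(18 - 12\right) + 10 \cdot 7 \left(-6 + 2\right) = 6 + 10 \cdot 7 \left(-4\right) = 6 + 10 \left(-28\right) = 6 - 280 = -274$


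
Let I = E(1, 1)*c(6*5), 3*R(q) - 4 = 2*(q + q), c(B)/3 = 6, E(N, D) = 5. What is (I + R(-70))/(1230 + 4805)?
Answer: -2/6035 ≈ -0.00033140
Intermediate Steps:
c(B) = 18 (c(B) = 3*6 = 18)
R(q) = 4/3 + 4*q/3 (R(q) = 4/3 + (2*(q + q))/3 = 4/3 + (2*(2*q))/3 = 4/3 + (4*q)/3 = 4/3 + 4*q/3)
I = 90 (I = 5*18 = 90)
(I + R(-70))/(1230 + 4805) = (90 + (4/3 + (4/3)*(-70)))/(1230 + 4805) = (90 + (4/3 - 280/3))/6035 = (90 - 92)*(1/6035) = -2*1/6035 = -2/6035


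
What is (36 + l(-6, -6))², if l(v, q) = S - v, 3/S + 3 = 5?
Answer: 7569/4 ≈ 1892.3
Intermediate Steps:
S = 3/2 (S = 3/(-3 + 5) = 3/2 ≈ 1.5000)
l(v, q) = 3/2 - v
(36 + l(-6, -6))² = (36 + (3/2 - 1*(-6)))² = (36 + (3/2 + 6))² = (36 + 15/2)² = (87/2)² = 7569/4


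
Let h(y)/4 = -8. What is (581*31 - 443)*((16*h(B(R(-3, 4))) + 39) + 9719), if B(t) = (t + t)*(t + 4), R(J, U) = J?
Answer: 162433728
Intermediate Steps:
B(t) = 2*t*(4 + t) (B(t) = (2*t)*(4 + t) = 2*t*(4 + t))
h(y) = -32 (h(y) = 4*(-8) = -32)
(581*31 - 443)*((16*h(B(R(-3, 4))) + 39) + 9719) = (581*31 - 443)*((16*(-32) + 39) + 9719) = (18011 - 443)*((-512 + 39) + 9719) = 17568*(-473 + 9719) = 17568*9246 = 162433728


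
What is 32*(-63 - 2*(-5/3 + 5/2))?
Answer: -6208/3 ≈ -2069.3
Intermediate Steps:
32*(-63 - 2*(-5/3 + 5/2)) = 32*(-63 - 2*⅚) = 32*(-63 - 5/3) = 32*(-194/3) = -6208/3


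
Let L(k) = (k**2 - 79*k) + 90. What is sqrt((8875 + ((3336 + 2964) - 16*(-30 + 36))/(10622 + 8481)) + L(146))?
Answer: sqrt(6841360159935)/19103 ≈ 136.92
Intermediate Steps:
L(k) = 90 + k**2 - 79*k
sqrt((8875 + ((3336 + 2964) - 16*(-30 + 36))/(10622 + 8481)) + L(146)) = sqrt((8875 + ((3336 + 2964) - 16*(-30 + 36))/(10622 + 8481)) + (90 + 146**2 - 79*146)) = sqrt((8875 + (6300 - 16*6)/19103) + (90 + 21316 - 11534)) = sqrt((8875 + (6300 - 96)*(1/19103)) + 9872) = sqrt((8875 + 6204*(1/19103)) + 9872) = sqrt((8875 + 6204/19103) + 9872) = sqrt(169545329/19103 + 9872) = sqrt(358130145/19103) = sqrt(6841360159935)/19103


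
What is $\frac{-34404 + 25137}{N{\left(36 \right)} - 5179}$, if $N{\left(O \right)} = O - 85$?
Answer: $\frac{9267}{5228} \approx 1.7726$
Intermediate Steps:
$N{\left(O \right)} = -85 + O$ ($N{\left(O \right)} = O - 85 = -85 + O$)
$\frac{-34404 + 25137}{N{\left(36 \right)} - 5179} = \frac{-34404 + 25137}{\left(-85 + 36\right) - 5179} = - \frac{9267}{-49 - 5179} = - \frac{9267}{-5228} = \left(-9267\right) \left(- \frac{1}{5228}\right) = \frac{9267}{5228}$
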